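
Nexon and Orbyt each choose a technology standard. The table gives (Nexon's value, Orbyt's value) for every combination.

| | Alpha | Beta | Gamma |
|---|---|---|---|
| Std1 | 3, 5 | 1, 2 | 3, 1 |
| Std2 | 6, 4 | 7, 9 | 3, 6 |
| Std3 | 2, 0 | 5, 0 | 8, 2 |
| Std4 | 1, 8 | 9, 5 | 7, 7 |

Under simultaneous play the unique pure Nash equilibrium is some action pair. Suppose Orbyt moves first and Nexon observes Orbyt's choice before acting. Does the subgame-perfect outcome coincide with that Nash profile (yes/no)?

Solve by backward induction (Orbyt leads).
- Alpha: Nexon compares 3, 6, 2, 1 and picks Std2; Orbyt would get 4.
- Beta: Nexon compares 1, 7, 5, 9 and picks Std4; Orbyt would get 5.
- Gamma: Nexon compares 3, 3, 8, 7 and picks Std3; Orbyt would get 2.
Among 4, 5, 2, the best is 5 at Beta. Subgame-perfect outcome: (Std4, Beta) with payoffs (9, 5).
Under simultaneous play:
Nexon's best replies: Alpha→Std2; Beta→Std4; Gamma→Std3.
Orbyt's best replies: Std1→Alpha; Std2→Beta; Std3→Gamma; Std4→Alpha.
Only (Std3, Gamma) has each player best-responding; Nash payoffs (8, 2).
Sequential outcome (Std4, Beta) differs from the Nash profile (Std3, Gamma).

no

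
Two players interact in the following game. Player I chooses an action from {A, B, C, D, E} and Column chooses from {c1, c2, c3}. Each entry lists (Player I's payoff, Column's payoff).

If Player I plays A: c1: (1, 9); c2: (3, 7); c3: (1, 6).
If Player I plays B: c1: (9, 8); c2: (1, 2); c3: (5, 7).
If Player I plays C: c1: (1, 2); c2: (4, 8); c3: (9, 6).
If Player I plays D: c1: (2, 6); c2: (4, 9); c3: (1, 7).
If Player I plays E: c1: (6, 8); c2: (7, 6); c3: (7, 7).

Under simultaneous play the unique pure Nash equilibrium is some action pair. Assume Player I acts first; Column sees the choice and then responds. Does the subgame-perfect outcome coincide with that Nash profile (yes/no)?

yes

Work backward from Column's decision.
- A: BR = c1, leader payoff 1.
- B: BR = c1, leader payoff 9.
- C: BR = c2, leader payoff 4.
- D: BR = c2, leader payoff 4.
- E: BR = c1, leader payoff 6.
Player I's induced payoffs are 1, 9, 4, 4, 6, so Player I commits to B. Subgame-perfect outcome: (B, c1) with payoffs (9, 8).
For the simultaneous game, intersect best replies.
Player I's best replies: c1→B; c2→E; c3→C.
Column's best replies: A→c1; B→c1; C→c2; D→c2; E→c1.
Only (B, c1) has each player best-responding; Nash payoffs (9, 8).
Sequential outcome (B, c1) coincides with the Nash profile (B, c1).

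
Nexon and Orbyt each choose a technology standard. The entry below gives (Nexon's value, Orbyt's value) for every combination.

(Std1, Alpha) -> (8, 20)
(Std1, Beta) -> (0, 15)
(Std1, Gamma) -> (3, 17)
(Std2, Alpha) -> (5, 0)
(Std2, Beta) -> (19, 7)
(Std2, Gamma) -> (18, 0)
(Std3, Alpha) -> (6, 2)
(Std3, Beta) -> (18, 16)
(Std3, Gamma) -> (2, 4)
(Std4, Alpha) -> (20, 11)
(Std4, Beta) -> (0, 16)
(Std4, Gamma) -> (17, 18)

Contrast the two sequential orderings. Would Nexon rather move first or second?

If Nexon leads: Orbyt's best replies are Std1→Alpha, Std2→Beta, Std3→Beta, Std4→Gamma; Nexon's induced payoffs 8, 19, 18, 17; outcome (Std2, Beta), payoffs (19, 7).
If Orbyt leads: Nexon's best replies are Alpha→Std4, Beta→Std2, Gamma→Std2; Orbyt's induced payoffs 11, 7, 0; outcome (Std4, Alpha), payoffs (20, 11).
Nexon gets 19 moving first and 20 moving second, so Nexon prefers to move second.

second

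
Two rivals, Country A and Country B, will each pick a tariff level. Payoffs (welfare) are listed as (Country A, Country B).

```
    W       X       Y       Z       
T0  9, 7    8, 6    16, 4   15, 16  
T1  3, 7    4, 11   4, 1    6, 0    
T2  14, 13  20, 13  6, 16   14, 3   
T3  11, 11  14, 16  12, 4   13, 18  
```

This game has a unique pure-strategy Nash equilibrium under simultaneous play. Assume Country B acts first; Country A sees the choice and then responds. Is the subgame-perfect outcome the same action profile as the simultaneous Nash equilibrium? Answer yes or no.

Solve by backward induction (Country B leads).
- W: Country A compares 9, 3, 14, 11 and picks T2; Country B would get 13.
- X: Country A compares 8, 4, 20, 14 and picks T2; Country B would get 13.
- Y: Country A compares 16, 4, 6, 12 and picks T0; Country B would get 4.
- Z: Country A compares 15, 6, 14, 13 and picks T0; Country B would get 16.
Among 13, 13, 4, 16, the best is 16 at Z. Subgame-perfect outcome: (T0, Z) with payoffs (15, 16).
For the simultaneous game, intersect best replies.
Country A's best replies: W→T2; X→T2; Y→T0; Z→T0.
Country B's best replies: T0→Z; T1→X; T2→Y; T3→Z.
The unique mutual best reply is (T0, Z), giving (15, 16).
Sequential outcome (T0, Z) coincides with the Nash profile (T0, Z).

yes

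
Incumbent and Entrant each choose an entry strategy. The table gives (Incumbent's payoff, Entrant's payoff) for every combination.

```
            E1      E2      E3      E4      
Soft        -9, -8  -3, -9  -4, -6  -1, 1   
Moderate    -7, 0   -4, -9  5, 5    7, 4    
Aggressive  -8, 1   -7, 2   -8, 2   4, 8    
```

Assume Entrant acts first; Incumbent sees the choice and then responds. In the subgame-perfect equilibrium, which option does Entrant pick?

E3

Incumbent best-responds to each possible Entrant move:
- E1: BR = Moderate, leader payoff 0.
- E2: BR = Soft, leader payoff -9.
- E3: BR = Moderate, leader payoff 5.
- E4: BR = Moderate, leader payoff 4.
Maximizing over 0, -9, 5, 4, Entrant chooses E3. Subgame-perfect outcome: (Moderate, E3) with payoffs (5, 5).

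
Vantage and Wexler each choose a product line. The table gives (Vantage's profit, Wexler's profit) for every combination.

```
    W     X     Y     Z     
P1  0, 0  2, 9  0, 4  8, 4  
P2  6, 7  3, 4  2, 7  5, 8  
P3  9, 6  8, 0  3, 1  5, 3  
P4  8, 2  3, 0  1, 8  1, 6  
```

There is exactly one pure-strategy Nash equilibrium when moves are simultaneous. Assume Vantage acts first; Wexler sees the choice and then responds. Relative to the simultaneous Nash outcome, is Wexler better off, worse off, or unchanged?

unchanged

Work backward from Wexler's decision.
- P1: BR = X, leader payoff 2.
- P2: BR = Z, leader payoff 5.
- P3: BR = W, leader payoff 9.
- P4: BR = Y, leader payoff 1.
Among 2, 5, 9, 1, the best is 9 at P3. Subgame-perfect outcome: (P3, W) with payoffs (9, 6).
Under simultaneous play:
Vantage's best replies: W→P3; X→P3; Y→P3; Z→P1.
Wexler's best replies: P1→X; P2→Z; P3→W; P4→Y.
The unique mutual best reply is (P3, W), giving (9, 6).
Wexler earns 6 sequentially versus 6 at the Nash outcome: unchanged.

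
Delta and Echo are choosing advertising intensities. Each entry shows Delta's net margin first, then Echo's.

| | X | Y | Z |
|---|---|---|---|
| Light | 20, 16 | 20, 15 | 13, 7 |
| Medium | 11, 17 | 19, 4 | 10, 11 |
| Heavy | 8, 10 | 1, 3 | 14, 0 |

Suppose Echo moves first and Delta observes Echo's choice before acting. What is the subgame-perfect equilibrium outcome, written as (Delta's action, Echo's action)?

Delta best-responds to each possible Echo move:
- X: BR = Light, leader payoff 16.
- Y: BR = Light, leader payoff 15.
- Z: BR = Heavy, leader payoff 0.
Among 16, 15, 0, the best is 16 at X. Subgame-perfect outcome: (Light, X) with payoffs (20, 16).

(Light, X)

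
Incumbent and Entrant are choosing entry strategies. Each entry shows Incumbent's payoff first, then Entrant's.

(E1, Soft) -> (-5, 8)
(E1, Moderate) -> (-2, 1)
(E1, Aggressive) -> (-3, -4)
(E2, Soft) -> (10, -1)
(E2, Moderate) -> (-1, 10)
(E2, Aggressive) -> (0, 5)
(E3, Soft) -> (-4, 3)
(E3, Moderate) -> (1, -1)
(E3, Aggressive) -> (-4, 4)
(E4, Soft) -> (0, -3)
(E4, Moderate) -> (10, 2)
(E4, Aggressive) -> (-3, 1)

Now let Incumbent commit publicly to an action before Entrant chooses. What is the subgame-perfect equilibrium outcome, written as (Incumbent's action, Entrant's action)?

(E4, Moderate)

Backward induction with Incumbent moving first.
- E1 → Entrant plays Soft (best of 8, 1, -4); Incumbent gets -5.
- E2 → Entrant plays Moderate (best of -1, 10, 5); Incumbent gets -1.
- E3 → Entrant plays Aggressive (best of 3, -1, 4); Incumbent gets -4.
- E4 → Entrant plays Moderate (best of -3, 2, 1); Incumbent gets 10.
Incumbent's induced payoffs are -5, -1, -4, 10, so Incumbent commits to E4. Subgame-perfect outcome: (E4, Moderate) with payoffs (10, 2).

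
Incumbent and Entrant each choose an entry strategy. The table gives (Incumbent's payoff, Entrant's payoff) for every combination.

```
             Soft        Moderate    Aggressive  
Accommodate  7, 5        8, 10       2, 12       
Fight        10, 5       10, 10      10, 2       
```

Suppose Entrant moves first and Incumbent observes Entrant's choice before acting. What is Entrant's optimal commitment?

Solve by backward induction (Entrant leads).
- Soft: Incumbent compares 7, 10 and picks Fight; Entrant would get 5.
- Moderate: Incumbent compares 8, 10 and picks Fight; Entrant would get 10.
- Aggressive: Incumbent compares 2, 10 and picks Fight; Entrant would get 2.
Entrant's induced payoffs are 5, 10, 2, so Entrant commits to Moderate. Subgame-perfect outcome: (Fight, Moderate) with payoffs (10, 10).

Moderate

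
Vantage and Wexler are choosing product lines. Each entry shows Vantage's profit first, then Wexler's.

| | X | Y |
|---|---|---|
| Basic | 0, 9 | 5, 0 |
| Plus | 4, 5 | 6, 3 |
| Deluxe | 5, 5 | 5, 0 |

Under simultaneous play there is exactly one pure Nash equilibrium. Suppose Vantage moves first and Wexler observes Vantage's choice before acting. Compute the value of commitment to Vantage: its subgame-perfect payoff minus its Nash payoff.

Wexler best-responds to each possible Vantage move:
- Basic: BR = X, leader payoff 0.
- Plus: BR = X, leader payoff 4.
- Deluxe: BR = X, leader payoff 5.
Maximizing over 0, 4, 5, Vantage chooses Deluxe. Subgame-perfect outcome: (Deluxe, X) with payoffs (5, 5).
Now find the simultaneous Nash equilibrium.
Vantage's best replies: X→Deluxe; Y→Plus.
Wexler's best replies: Basic→X; Plus→X; Deluxe→X.
Only (Deluxe, X) has each player best-responding; Nash payoffs (5, 5).
Vantage's commitment gain: 5 − 5 = 0.

0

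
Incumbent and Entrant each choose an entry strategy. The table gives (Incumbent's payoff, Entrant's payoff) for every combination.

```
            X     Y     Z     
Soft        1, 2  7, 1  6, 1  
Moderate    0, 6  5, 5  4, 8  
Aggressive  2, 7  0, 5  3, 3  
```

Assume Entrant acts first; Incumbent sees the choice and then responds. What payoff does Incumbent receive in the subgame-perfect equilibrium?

Incumbent best-responds to each possible Entrant move:
- X: BR = Aggressive, leader payoff 7.
- Y: BR = Soft, leader payoff 1.
- Z: BR = Soft, leader payoff 1.
Entrant's induced payoffs are 7, 1, 1, so Entrant commits to X. Subgame-perfect outcome: (Aggressive, X) with payoffs (2, 7).

2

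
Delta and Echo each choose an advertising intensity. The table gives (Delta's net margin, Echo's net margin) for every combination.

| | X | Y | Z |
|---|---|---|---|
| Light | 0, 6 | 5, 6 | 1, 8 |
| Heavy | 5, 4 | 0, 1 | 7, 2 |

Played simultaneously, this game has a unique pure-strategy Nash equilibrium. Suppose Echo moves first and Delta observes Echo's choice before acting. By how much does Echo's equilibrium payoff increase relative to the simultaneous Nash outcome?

Delta best-responds to each possible Echo move:
- X → Delta plays Heavy (best of 0, 5); Echo gets 4.
- Y → Delta plays Light (best of 5, 0); Echo gets 6.
- Z → Delta plays Heavy (best of 1, 7); Echo gets 2.
Among 4, 6, 2, the best is 6 at Y. Subgame-perfect outcome: (Light, Y) with payoffs (5, 6).
Now find the simultaneous Nash equilibrium.
Delta's best replies: X→Heavy; Y→Light; Z→Heavy.
Echo's best replies: Light→Z; Heavy→X.
The unique mutual best reply is (Heavy, X), giving (5, 4).
Echo's commitment gain: 6 − 4 = 2.

2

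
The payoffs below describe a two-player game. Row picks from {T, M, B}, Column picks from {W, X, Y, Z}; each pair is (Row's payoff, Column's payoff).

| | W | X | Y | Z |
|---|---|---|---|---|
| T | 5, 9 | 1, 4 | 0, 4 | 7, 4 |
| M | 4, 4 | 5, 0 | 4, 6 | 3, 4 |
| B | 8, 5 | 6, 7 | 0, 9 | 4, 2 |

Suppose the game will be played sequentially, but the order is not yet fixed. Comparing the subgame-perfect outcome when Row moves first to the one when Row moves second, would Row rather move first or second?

If Row leads: Column's best replies are T→W, M→Y, B→Y; Row's induced payoffs 5, 4, 0; outcome (T, W), payoffs (5, 9).
If Column leads: Row's best replies are W→B, X→B, Y→M, Z→T; Column's induced payoffs 5, 7, 6, 4; outcome (B, X), payoffs (6, 7).
Row gets 5 moving first and 6 moving second, so Row prefers to move second.

second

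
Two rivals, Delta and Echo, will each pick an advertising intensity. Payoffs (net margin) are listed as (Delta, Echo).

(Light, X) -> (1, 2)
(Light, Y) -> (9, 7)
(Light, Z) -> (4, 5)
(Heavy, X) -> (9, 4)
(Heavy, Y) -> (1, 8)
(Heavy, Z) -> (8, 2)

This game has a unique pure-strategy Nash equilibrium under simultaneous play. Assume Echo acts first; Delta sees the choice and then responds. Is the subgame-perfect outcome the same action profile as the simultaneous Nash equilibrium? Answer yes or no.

yes

Work backward from Delta's decision.
- X: BR = Heavy, leader payoff 4.
- Y: BR = Light, leader payoff 7.
- Z: BR = Heavy, leader payoff 2.
Echo's induced payoffs are 4, 7, 2, so Echo commits to Y. Subgame-perfect outcome: (Light, Y) with payoffs (9, 7).
Under simultaneous play:
Delta's best replies: X→Heavy; Y→Light; Z→Heavy.
Echo's best replies: Light→Y; Heavy→Y.
Only (Light, Y) has each player best-responding; Nash payoffs (9, 7).
Sequential outcome (Light, Y) coincides with the Nash profile (Light, Y).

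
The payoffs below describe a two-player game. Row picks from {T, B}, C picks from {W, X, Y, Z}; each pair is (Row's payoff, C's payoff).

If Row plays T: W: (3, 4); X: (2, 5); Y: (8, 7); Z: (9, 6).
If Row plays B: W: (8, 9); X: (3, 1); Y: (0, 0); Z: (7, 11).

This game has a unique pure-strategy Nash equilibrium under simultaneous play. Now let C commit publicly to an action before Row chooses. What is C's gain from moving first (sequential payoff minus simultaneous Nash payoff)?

Solve by backward induction (C leads).
- W → Row plays B (best of 3, 8); C gets 9.
- X → Row plays B (best of 2, 3); C gets 1.
- Y → Row plays T (best of 8, 0); C gets 7.
- Z → Row plays T (best of 9, 7); C gets 6.
Maximizing over 9, 1, 7, 6, C chooses W. Subgame-perfect outcome: (B, W) with payoffs (8, 9).
Now find the simultaneous Nash equilibrium.
Row's best replies: W→B; X→B; Y→T; Z→T.
C's best replies: T→Y; B→Z.
The unique mutual best reply is (T, Y), giving (8, 7).
C's commitment gain: 9 − 7 = 2.

2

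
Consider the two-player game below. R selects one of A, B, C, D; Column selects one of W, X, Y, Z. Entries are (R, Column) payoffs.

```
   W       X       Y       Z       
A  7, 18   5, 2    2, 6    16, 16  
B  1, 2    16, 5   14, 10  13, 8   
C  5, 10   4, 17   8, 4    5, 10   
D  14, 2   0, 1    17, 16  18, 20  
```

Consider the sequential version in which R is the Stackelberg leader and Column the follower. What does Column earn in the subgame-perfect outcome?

20

Backward induction with R moving first.
- A → Column plays W (best of 18, 2, 6, 16); R gets 7.
- B → Column plays Y (best of 2, 5, 10, 8); R gets 14.
- C → Column plays X (best of 10, 17, 4, 10); R gets 4.
- D → Column plays Z (best of 2, 1, 16, 20); R gets 18.
R's induced payoffs are 7, 14, 4, 18, so R commits to D. Subgame-perfect outcome: (D, Z) with payoffs (18, 20).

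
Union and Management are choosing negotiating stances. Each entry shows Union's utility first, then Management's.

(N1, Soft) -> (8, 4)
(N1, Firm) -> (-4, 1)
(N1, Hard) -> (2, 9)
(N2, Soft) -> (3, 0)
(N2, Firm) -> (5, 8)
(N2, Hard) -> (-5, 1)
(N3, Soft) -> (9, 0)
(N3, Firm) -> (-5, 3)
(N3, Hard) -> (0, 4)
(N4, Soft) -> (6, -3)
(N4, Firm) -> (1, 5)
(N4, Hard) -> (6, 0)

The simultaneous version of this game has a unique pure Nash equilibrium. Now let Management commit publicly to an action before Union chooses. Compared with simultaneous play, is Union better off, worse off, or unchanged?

Work backward from Union's decision.
- Soft: Union compares 8, 3, 9, 6 and picks N3; Management would get 0.
- Firm: Union compares -4, 5, -5, 1 and picks N2; Management would get 8.
- Hard: Union compares 2, -5, 0, 6 and picks N4; Management would get 0.
Among 0, 8, 0, the best is 8 at Firm. Subgame-perfect outcome: (N2, Firm) with payoffs (5, 8).
Under simultaneous play:
Union's best replies: Soft→N3; Firm→N2; Hard→N4.
Management's best replies: N1→Hard; N2→Firm; N3→Hard; N4→Firm.
The unique mutual best reply is (N2, Firm), giving (5, 8).
Union earns 5 sequentially versus 5 at the Nash outcome: unchanged.

unchanged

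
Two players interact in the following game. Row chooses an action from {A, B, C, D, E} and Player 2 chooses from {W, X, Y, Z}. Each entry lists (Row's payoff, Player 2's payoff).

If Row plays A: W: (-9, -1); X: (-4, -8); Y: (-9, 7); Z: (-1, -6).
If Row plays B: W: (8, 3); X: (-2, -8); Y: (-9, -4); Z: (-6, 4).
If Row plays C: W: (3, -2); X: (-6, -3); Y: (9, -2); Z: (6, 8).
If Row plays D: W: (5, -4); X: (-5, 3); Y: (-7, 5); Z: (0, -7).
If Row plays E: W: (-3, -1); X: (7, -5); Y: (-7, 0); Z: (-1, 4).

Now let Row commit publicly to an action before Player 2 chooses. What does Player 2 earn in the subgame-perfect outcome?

Player 2 best-responds to each possible Row move:
- A → Player 2 plays Y (best of -1, -8, 7, -6); Row gets -9.
- B → Player 2 plays Z (best of 3, -8, -4, 4); Row gets -6.
- C → Player 2 plays Z (best of -2, -3, -2, 8); Row gets 6.
- D → Player 2 plays Y (best of -4, 3, 5, -7); Row gets -7.
- E → Player 2 plays Z (best of -1, -5, 0, 4); Row gets -1.
Among -9, -6, 6, -7, -1, the best is 6 at C. Subgame-perfect outcome: (C, Z) with payoffs (6, 8).

8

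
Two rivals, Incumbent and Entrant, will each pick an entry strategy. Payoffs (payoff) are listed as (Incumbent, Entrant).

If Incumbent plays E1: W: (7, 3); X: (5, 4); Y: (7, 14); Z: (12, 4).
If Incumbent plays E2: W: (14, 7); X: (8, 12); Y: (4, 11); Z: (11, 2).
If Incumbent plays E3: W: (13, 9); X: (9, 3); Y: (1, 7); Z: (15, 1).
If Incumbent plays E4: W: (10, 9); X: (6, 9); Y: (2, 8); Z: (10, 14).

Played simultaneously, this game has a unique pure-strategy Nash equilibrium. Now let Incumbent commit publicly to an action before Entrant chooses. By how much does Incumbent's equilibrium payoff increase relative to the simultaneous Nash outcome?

6

Solve by backward induction (Incumbent leads).
- E1: BR = Y, leader payoff 7.
- E2: BR = X, leader payoff 8.
- E3: BR = W, leader payoff 13.
- E4: BR = Z, leader payoff 10.
Incumbent's induced payoffs are 7, 8, 13, 10, so Incumbent commits to E3. Subgame-perfect outcome: (E3, W) with payoffs (13, 9).
Now find the simultaneous Nash equilibrium.
Incumbent's best replies: W→E2; X→E3; Y→E1; Z→E3.
Entrant's best replies: E1→Y; E2→X; E3→W; E4→Z.
The unique mutual best reply is (E1, Y), giving (7, 14).
Incumbent's commitment gain: 13 − 7 = 6.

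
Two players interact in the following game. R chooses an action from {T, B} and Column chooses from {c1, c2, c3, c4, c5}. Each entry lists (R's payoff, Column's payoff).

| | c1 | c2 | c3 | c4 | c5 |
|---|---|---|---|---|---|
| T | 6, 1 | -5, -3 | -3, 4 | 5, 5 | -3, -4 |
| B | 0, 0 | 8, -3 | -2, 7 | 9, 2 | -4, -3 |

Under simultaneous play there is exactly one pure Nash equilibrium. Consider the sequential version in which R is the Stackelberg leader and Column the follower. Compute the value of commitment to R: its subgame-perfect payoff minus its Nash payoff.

Solve by backward induction (R leads).
- T: Column compares 1, -3, 4, 5, -4 and picks c4; R would get 5.
- B: Column compares 0, -3, 7, 2, -3 and picks c3; R would get -2.
Maximizing over 5, -2, R chooses T. Subgame-perfect outcome: (T, c4) with payoffs (5, 5).
Now find the simultaneous Nash equilibrium.
R's best replies: c1→T; c2→B; c3→B; c4→B; c5→T.
Column's best replies: T→c4; B→c3.
The unique mutual best reply is (B, c3), giving (-2, 7).
R's commitment gain: 5 − -2 = 7.

7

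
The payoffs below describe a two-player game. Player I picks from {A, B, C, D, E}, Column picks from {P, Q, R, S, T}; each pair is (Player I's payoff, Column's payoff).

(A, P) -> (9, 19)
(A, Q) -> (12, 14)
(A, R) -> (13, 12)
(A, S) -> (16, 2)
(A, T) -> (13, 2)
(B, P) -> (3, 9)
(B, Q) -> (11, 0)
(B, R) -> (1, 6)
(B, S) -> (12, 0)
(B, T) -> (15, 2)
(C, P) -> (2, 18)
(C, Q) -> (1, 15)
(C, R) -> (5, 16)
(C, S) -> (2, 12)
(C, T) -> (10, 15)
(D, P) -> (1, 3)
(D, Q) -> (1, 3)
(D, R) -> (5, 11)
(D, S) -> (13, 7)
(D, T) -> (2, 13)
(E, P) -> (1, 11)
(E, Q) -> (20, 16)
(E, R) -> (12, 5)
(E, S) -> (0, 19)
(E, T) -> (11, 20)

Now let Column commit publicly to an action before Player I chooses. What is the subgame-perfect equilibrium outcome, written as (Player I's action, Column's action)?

(A, P)

Solve by backward induction (Column leads).
- P: Player I compares 9, 3, 2, 1, 1 and picks A; Column would get 19.
- Q: Player I compares 12, 11, 1, 1, 20 and picks E; Column would get 16.
- R: Player I compares 13, 1, 5, 5, 12 and picks A; Column would get 12.
- S: Player I compares 16, 12, 2, 13, 0 and picks A; Column would get 2.
- T: Player I compares 13, 15, 10, 2, 11 and picks B; Column would get 2.
Column's induced payoffs are 19, 16, 12, 2, 2, so Column commits to P. Subgame-perfect outcome: (A, P) with payoffs (9, 19).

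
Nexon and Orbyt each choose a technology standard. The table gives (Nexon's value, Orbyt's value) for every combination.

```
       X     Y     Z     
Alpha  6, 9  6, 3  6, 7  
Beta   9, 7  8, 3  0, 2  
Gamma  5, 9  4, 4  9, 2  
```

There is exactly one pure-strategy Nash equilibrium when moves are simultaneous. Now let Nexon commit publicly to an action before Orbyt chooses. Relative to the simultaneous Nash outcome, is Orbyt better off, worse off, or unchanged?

unchanged

Backward induction with Nexon moving first.
- Alpha → Orbyt plays X (best of 9, 3, 7); Nexon gets 6.
- Beta → Orbyt plays X (best of 7, 3, 2); Nexon gets 9.
- Gamma → Orbyt plays X (best of 9, 4, 2); Nexon gets 5.
Maximizing over 6, 9, 5, Nexon chooses Beta. Subgame-perfect outcome: (Beta, X) with payoffs (9, 7).
For the simultaneous game, intersect best replies.
Nexon's best replies: X→Beta; Y→Beta; Z→Gamma.
Orbyt's best replies: Alpha→X; Beta→X; Gamma→X.
The unique mutual best reply is (Beta, X), giving (9, 7).
Orbyt earns 7 sequentially versus 7 at the Nash outcome: unchanged.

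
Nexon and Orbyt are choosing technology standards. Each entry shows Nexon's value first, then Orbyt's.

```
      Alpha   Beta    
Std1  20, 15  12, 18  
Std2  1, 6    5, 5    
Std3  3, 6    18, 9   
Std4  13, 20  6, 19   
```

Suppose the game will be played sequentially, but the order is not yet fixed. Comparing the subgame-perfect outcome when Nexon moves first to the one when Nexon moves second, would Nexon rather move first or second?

If Nexon leads: Orbyt's best replies are Std1→Beta, Std2→Alpha, Std3→Beta, Std4→Alpha; Nexon's induced payoffs 12, 1, 18, 13; outcome (Std3, Beta), payoffs (18, 9).
If Orbyt leads: Nexon's best replies are Alpha→Std1, Beta→Std3; Orbyt's induced payoffs 15, 9; outcome (Std1, Alpha), payoffs (20, 15).
Nexon gets 18 moving first and 20 moving second, so Nexon prefers to move second.

second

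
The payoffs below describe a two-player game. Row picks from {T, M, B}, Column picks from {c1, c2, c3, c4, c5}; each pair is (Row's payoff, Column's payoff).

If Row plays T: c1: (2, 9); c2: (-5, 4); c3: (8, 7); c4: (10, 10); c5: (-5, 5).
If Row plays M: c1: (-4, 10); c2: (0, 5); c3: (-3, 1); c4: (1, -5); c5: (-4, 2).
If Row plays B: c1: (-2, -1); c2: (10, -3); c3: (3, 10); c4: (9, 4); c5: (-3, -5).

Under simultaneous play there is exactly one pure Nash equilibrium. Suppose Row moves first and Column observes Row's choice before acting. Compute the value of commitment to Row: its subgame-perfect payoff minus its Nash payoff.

Work backward from Column's decision.
- T: Column compares 9, 4, 7, 10, 5 and picks c4; Row would get 10.
- M: Column compares 10, 5, 1, -5, 2 and picks c1; Row would get -4.
- B: Column compares -1, -3, 10, 4, -5 and picks c3; Row would get 3.
Among 10, -4, 3, the best is 10 at T. Subgame-perfect outcome: (T, c4) with payoffs (10, 10).
For the simultaneous game, intersect best replies.
Row's best replies: c1→T; c2→B; c3→T; c4→T; c5→B.
Column's best replies: T→c4; M→c1; B→c3.
Only (T, c4) has each player best-responding; Nash payoffs (10, 10).
Row's commitment gain: 10 − 10 = 0.

0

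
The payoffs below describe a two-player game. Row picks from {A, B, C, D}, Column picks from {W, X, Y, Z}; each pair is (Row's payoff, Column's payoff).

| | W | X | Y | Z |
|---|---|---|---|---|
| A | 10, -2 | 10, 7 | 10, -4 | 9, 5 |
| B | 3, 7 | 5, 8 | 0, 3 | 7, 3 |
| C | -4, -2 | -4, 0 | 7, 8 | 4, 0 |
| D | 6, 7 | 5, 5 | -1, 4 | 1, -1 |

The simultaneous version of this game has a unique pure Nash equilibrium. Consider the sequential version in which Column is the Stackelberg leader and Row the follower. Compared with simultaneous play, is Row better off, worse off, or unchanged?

Work backward from Row's decision.
- W: BR = A, leader payoff -2.
- X: BR = A, leader payoff 7.
- Y: BR = A, leader payoff -4.
- Z: BR = A, leader payoff 5.
Column's induced payoffs are -2, 7, -4, 5, so Column commits to X. Subgame-perfect outcome: (A, X) with payoffs (10, 7).
Now find the simultaneous Nash equilibrium.
Row's best replies: W→A; X→A; Y→A; Z→A.
Column's best replies: A→X; B→X; C→Y; D→W.
The unique mutual best reply is (A, X), giving (10, 7).
Row earns 10 sequentially versus 10 at the Nash outcome: unchanged.

unchanged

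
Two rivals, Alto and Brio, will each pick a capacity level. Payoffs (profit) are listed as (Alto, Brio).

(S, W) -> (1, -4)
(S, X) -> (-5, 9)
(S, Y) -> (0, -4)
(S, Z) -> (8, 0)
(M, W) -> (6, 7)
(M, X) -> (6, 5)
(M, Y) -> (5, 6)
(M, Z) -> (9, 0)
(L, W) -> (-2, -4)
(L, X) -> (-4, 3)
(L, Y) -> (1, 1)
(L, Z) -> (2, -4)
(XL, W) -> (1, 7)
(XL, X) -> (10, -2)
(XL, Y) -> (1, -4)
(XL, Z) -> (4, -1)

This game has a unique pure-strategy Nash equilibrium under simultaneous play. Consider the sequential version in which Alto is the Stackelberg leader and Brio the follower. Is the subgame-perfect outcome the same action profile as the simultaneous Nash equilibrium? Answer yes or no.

yes

Backward induction with Alto moving first.
- S: BR = X, leader payoff -5.
- M: BR = W, leader payoff 6.
- L: BR = X, leader payoff -4.
- XL: BR = W, leader payoff 1.
Among -5, 6, -4, 1, the best is 6 at M. Subgame-perfect outcome: (M, W) with payoffs (6, 7).
For the simultaneous game, intersect best replies.
Alto's best replies: W→M; X→XL; Y→M; Z→M.
Brio's best replies: S→X; M→W; L→X; XL→W.
Only (M, W) has each player best-responding; Nash payoffs (6, 7).
Sequential outcome (M, W) coincides with the Nash profile (M, W).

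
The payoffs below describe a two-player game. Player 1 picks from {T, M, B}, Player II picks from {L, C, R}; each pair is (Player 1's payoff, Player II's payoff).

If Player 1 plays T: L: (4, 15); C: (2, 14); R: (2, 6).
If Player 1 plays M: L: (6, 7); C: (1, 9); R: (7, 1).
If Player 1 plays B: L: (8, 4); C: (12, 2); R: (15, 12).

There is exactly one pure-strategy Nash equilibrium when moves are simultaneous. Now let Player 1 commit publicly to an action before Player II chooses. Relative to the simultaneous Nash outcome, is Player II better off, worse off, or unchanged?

unchanged

Solve by backward induction (Player 1 leads).
- T: BR = L, leader payoff 4.
- M: BR = C, leader payoff 1.
- B: BR = R, leader payoff 15.
Player 1's induced payoffs are 4, 1, 15, so Player 1 commits to B. Subgame-perfect outcome: (B, R) with payoffs (15, 12).
Now find the simultaneous Nash equilibrium.
Player 1's best replies: L→B; C→B; R→B.
Player II's best replies: T→L; M→C; B→R.
The unique mutual best reply is (B, R), giving (15, 12).
Player II earns 12 sequentially versus 12 at the Nash outcome: unchanged.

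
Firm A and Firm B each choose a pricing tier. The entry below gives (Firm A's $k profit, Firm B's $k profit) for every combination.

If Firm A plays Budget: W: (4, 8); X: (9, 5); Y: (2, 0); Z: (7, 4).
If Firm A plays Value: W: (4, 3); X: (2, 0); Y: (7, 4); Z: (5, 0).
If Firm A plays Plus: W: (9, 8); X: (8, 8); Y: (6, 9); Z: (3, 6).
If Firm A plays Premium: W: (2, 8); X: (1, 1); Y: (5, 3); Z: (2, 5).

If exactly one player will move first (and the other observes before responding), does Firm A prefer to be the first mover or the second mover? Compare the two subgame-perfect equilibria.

If Firm A leads: Firm B's best replies are Budget→W, Value→Y, Plus→Y, Premium→W; Firm A's induced payoffs 4, 7, 6, 2; outcome (Value, Y), payoffs (7, 4).
If Firm B leads: Firm A's best replies are W→Plus, X→Budget, Y→Value, Z→Budget; Firm B's induced payoffs 8, 5, 4, 4; outcome (Plus, W), payoffs (9, 8).
Firm A gets 7 moving first and 9 moving second, so Firm A prefers to move second.

second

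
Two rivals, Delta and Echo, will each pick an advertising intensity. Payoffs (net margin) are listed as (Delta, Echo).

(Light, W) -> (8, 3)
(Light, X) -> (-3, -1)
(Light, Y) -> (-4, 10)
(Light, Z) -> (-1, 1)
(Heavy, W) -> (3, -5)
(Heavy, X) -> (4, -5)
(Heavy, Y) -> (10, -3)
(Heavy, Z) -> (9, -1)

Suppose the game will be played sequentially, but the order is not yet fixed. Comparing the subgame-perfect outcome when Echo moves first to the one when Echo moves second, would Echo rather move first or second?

If Delta leads: Echo's best replies are Light→Y, Heavy→Z; Delta's induced payoffs -4, 9; outcome (Heavy, Z), payoffs (9, -1).
If Echo leads: Delta's best replies are W→Light, X→Heavy, Y→Heavy, Z→Heavy; Echo's induced payoffs 3, -5, -3, -1; outcome (Light, W), payoffs (8, 3).
Echo gets 3 moving first and -1 moving second, so Echo prefers to move first.

first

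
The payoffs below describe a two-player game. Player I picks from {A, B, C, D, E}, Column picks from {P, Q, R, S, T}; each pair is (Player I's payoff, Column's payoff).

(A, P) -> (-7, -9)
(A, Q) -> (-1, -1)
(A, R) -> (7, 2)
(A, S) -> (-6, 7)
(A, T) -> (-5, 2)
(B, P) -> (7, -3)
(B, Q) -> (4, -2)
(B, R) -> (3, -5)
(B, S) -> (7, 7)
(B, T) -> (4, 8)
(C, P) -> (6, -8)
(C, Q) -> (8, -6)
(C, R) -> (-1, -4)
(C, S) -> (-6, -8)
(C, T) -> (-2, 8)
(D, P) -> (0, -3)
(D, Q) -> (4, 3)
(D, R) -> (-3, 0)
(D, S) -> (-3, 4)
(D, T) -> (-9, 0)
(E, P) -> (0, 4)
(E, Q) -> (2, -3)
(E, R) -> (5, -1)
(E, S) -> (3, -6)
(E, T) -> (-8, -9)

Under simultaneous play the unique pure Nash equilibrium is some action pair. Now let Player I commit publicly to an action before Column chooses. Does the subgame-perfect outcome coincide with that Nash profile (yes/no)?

yes

Solve by backward induction (Player I leads).
- A: BR = S, leader payoff -6.
- B: BR = T, leader payoff 4.
- C: BR = T, leader payoff -2.
- D: BR = S, leader payoff -3.
- E: BR = P, leader payoff 0.
Player I's induced payoffs are -6, 4, -2, -3, 0, so Player I commits to B. Subgame-perfect outcome: (B, T) with payoffs (4, 8).
Under simultaneous play:
Player I's best replies: P→B; Q→C; R→A; S→B; T→B.
Column's best replies: A→S; B→T; C→T; D→S; E→P.
Only (B, T) has each player best-responding; Nash payoffs (4, 8).
Sequential outcome (B, T) coincides with the Nash profile (B, T).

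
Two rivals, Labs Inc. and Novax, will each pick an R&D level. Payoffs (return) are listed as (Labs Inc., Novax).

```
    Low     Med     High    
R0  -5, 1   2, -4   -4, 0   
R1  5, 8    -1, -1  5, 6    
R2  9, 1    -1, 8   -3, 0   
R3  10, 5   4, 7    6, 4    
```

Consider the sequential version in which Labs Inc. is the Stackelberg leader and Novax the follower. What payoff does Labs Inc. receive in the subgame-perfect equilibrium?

Work backward from Novax's decision.
- R0: Novax compares 1, -4, 0 and picks Low; Labs Inc. would get -5.
- R1: Novax compares 8, -1, 6 and picks Low; Labs Inc. would get 5.
- R2: Novax compares 1, 8, 0 and picks Med; Labs Inc. would get -1.
- R3: Novax compares 5, 7, 4 and picks Med; Labs Inc. would get 4.
Maximizing over -5, 5, -1, 4, Labs Inc. chooses R1. Subgame-perfect outcome: (R1, Low) with payoffs (5, 8).

5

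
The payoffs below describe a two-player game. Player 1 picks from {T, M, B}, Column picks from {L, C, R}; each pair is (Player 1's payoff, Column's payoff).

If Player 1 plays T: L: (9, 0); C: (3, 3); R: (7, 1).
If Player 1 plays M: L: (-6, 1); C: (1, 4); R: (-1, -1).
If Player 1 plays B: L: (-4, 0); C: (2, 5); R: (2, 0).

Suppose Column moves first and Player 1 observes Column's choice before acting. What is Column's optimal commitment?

C

Solve by backward induction (Column leads).
- L: Player 1 compares 9, -6, -4 and picks T; Column would get 0.
- C: Player 1 compares 3, 1, 2 and picks T; Column would get 3.
- R: Player 1 compares 7, -1, 2 and picks T; Column would get 1.
Maximizing over 0, 3, 1, Column chooses C. Subgame-perfect outcome: (T, C) with payoffs (3, 3).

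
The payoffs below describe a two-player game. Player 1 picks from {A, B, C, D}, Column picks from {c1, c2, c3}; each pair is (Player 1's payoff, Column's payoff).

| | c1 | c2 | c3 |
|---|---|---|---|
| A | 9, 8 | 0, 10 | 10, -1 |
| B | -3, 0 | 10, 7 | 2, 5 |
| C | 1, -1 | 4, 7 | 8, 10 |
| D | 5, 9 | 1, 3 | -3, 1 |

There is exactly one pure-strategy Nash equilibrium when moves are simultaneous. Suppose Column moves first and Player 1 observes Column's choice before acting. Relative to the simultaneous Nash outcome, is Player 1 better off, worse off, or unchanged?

worse off

Solve by backward induction (Column leads).
- c1: BR = A, leader payoff 8.
- c2: BR = B, leader payoff 7.
- c3: BR = A, leader payoff -1.
Among 8, 7, -1, the best is 8 at c1. Subgame-perfect outcome: (A, c1) with payoffs (9, 8).
Now find the simultaneous Nash equilibrium.
Player 1's best replies: c1→A; c2→B; c3→A.
Column's best replies: A→c2; B→c2; C→c3; D→c1.
The unique mutual best reply is (B, c2), giving (10, 7).
Player 1 earns 9 sequentially versus 10 at the Nash outcome: worse off.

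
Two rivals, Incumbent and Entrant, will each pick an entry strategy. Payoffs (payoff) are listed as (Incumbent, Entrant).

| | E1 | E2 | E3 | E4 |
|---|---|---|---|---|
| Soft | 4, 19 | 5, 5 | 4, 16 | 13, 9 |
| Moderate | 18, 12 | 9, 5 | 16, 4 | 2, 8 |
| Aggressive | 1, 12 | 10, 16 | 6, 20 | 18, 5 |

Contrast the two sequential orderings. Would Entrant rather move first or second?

first

If Incumbent leads: Entrant's best replies are Soft→E1, Moderate→E1, Aggressive→E3; Incumbent's induced payoffs 4, 18, 6; outcome (Moderate, E1), payoffs (18, 12).
If Entrant leads: Incumbent's best replies are E1→Moderate, E2→Aggressive, E3→Moderate, E4→Aggressive; Entrant's induced payoffs 12, 16, 4, 5; outcome (Aggressive, E2), payoffs (10, 16).
Entrant gets 16 moving first and 12 moving second, so Entrant prefers to move first.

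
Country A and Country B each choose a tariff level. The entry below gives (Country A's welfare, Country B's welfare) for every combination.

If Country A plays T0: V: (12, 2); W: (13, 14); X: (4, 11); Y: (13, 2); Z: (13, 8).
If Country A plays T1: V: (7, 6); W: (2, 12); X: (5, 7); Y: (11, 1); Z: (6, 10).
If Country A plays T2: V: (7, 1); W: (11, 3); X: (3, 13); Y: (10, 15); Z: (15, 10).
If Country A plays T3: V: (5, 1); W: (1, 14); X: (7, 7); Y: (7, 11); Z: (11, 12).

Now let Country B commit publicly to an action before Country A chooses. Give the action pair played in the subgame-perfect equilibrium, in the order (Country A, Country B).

(T0, W)

Solve by backward induction (Country B leads).
- V: Country A compares 12, 7, 7, 5 and picks T0; Country B would get 2.
- W: Country A compares 13, 2, 11, 1 and picks T0; Country B would get 14.
- X: Country A compares 4, 5, 3, 7 and picks T3; Country B would get 7.
- Y: Country A compares 13, 11, 10, 7 and picks T0; Country B would get 2.
- Z: Country A compares 13, 6, 15, 11 and picks T2; Country B would get 10.
Country B's induced payoffs are 2, 14, 7, 2, 10, so Country B commits to W. Subgame-perfect outcome: (T0, W) with payoffs (13, 14).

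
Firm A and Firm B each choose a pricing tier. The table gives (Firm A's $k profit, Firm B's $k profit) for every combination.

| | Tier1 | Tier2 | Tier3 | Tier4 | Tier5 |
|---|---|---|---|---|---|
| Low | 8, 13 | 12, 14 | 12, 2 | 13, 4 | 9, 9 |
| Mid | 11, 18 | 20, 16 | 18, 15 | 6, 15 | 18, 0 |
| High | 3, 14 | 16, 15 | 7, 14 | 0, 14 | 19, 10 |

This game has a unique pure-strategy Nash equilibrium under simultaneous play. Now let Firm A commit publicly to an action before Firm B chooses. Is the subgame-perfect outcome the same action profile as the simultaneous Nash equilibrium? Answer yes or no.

no

Solve by backward induction (Firm A leads).
- Low: Firm B compares 13, 14, 2, 4, 9 and picks Tier2; Firm A would get 12.
- Mid: Firm B compares 18, 16, 15, 15, 0 and picks Tier1; Firm A would get 11.
- High: Firm B compares 14, 15, 14, 14, 10 and picks Tier2; Firm A would get 16.
Among 12, 11, 16, the best is 16 at High. Subgame-perfect outcome: (High, Tier2) with payoffs (16, 15).
For the simultaneous game, intersect best replies.
Firm A's best replies: Tier1→Mid; Tier2→Mid; Tier3→Mid; Tier4→Low; Tier5→High.
Firm B's best replies: Low→Tier2; Mid→Tier1; High→Tier2.
The unique mutual best reply is (Mid, Tier1), giving (11, 18).
Sequential outcome (High, Tier2) differs from the Nash profile (Mid, Tier1).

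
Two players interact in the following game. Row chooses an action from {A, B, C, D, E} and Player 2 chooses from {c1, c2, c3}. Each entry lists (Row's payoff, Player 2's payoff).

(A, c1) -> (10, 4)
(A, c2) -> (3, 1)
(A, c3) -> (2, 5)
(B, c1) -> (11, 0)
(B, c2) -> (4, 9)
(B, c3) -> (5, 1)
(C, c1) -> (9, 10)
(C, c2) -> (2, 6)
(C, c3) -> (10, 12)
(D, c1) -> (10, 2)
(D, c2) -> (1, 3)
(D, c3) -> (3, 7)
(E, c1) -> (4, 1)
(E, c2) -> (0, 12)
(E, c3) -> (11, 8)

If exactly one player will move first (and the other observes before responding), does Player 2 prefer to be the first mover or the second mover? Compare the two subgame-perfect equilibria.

second

If Row leads: Player 2's best replies are A→c3, B→c2, C→c3, D→c3, E→c2; Row's induced payoffs 2, 4, 10, 3, 0; outcome (C, c3), payoffs (10, 12).
If Player 2 leads: Row's best replies are c1→B, c2→B, c3→E; Player 2's induced payoffs 0, 9, 8; outcome (B, c2), payoffs (4, 9).
Player 2 gets 9 moving first and 12 moving second, so Player 2 prefers to move second.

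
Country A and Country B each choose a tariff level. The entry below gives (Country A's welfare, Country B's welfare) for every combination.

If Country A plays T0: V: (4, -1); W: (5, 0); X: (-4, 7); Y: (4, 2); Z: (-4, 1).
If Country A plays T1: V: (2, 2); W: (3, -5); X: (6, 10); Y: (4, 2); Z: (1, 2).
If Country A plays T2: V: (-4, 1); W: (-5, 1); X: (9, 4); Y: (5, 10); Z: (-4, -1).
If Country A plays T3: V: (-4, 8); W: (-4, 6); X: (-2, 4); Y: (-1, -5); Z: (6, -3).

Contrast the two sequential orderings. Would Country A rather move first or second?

If Country A leads: Country B's best replies are T0→X, T1→X, T2→Y, T3→V; Country A's induced payoffs -4, 6, 5, -4; outcome (T1, X), payoffs (6, 10).
If Country B leads: Country A's best replies are V→T0, W→T0, X→T2, Y→T2, Z→T3; Country B's induced payoffs -1, 0, 4, 10, -3; outcome (T2, Y), payoffs (5, 10).
Country A gets 6 moving first and 5 moving second, so Country A prefers to move first.

first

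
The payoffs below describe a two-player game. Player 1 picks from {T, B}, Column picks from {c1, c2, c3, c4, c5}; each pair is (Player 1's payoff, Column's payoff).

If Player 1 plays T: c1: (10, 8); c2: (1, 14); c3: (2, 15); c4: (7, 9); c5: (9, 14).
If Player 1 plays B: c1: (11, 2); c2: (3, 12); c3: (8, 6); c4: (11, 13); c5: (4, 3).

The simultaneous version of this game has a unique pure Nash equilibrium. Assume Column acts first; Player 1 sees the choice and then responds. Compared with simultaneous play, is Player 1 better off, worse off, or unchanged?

Backward induction with Column moving first.
- c1: Player 1 compares 10, 11 and picks B; Column would get 2.
- c2: Player 1 compares 1, 3 and picks B; Column would get 12.
- c3: Player 1 compares 2, 8 and picks B; Column would get 6.
- c4: Player 1 compares 7, 11 and picks B; Column would get 13.
- c5: Player 1 compares 9, 4 and picks T; Column would get 14.
Column's induced payoffs are 2, 12, 6, 13, 14, so Column commits to c5. Subgame-perfect outcome: (T, c5) with payoffs (9, 14).
For the simultaneous game, intersect best replies.
Player 1's best replies: c1→B; c2→B; c3→B; c4→B; c5→T.
Column's best replies: T→c3; B→c4.
Only (B, c4) has each player best-responding; Nash payoffs (11, 13).
Player 1 earns 9 sequentially versus 11 at the Nash outcome: worse off.

worse off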